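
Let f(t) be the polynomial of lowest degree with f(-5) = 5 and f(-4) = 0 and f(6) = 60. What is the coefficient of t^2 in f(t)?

1

The leading coefficient equals the top divided difference f[-5,-4,6].
f[-5,-4] = (0 - 5) / (-4 - (-5)) = -5
f[-4,6] = (60 - 0) / (6 - (-4)) = 6
f[-5,-4,6] = (6 - (-5)) / (6 - (-5)) = 1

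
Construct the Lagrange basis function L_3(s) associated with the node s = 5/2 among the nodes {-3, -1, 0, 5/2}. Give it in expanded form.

L_3(s) = (8/385)s^3 + (32/385)s^2 + (24/385)s

L_3(s) = (s + 3)(s + 1)s / [(11/2)·(7/2)·(5/2)]
       = (s^3 + 4s^2 + 3s) / (385/8)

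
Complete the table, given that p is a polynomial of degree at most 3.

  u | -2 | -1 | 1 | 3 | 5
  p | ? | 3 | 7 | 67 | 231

7

The 4 known values determine p uniquely (degree ≤ 3).
Evaluate each Lagrange basis at u = -2:
L_0(-2) = (-3)·(-5)·(-7)/[(-2)·(-4)·(-6)] = 35/16
L_1(-2) = (-1)·(-5)·(-7)/[(2)·(-2)·(-4)] = -35/16
L_2(-2) = (-1)·(-3)·(-7)/[(4)·(2)·(-2)] = 21/16
L_3(-2) = (-1)·(-3)·(-5)/[(6)·(4)·(2)] = -5/16
Sum: 3·(35/16) + 7·(-35/16) + 67·(21/16) + 231·(-5/16) = 7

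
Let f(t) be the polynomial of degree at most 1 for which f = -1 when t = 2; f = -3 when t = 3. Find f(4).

-5

L_0(4) = (1)/[(-1)] = -1
L_1(4) = (2)/[(1)] = 2
Sum: (-1)·(-1) + (-3)·(2) = -5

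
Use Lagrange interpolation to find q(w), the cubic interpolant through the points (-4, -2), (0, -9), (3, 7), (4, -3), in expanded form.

Build the Lagrange basis polynomials:
L_0(w) = w(w - 3)(w - 4) / [-224] = -(1/224)w^3 + (1/32)w^2 - (3/56)w
L_1(w) = (w + 4)(w - 3)(w - 4) / [48] = (1/48)w^3 - (1/16)w^2 - (1/3)w + 1
L_2(w) = (w + 4)w(w - 4) / [-21] = -(1/21)w^3 + (16/21)w
L_3(w) = (w + 4)w(w - 3) / [32] = (1/32)w^3 + (1/32)w^2 - (3/8)w
q(w) = (-2)·L_0 + (-9)·L_1 + 7·L_2 + (-3)·L_3
  (-2)·L_0(w) = (1/112)w^3 - (1/16)w^2 + (3/28)w
  (-9)·L_1(w) = -(3/16)w^3 + (9/16)w^2 + 3w - 9
  7·L_2(w) = -(1/3)w^3 + (16/3)w
  (-3)·L_3(w) = -(3/32)w^3 - (3/32)w^2 + (9/8)w
Adding term by term: -(407/672)w^3 + (13/32)w^2 + (1607/168)w - 9

q(w) = -(407/672)w^3 + (13/32)w^2 + (1607/168)w - 9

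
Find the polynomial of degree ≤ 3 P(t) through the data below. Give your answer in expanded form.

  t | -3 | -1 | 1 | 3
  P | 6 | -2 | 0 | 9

Build the Lagrange basis polynomials:
L_0(t) = (t + 1)(t - 1)(t - 3) / [-48] = -(1/48)t^3 + (1/16)t^2 + (1/48)t - 1/16
L_1(t) = (t + 3)(t - 1)(t - 3) / [16] = (1/16)t^3 - (1/16)t^2 - (9/16)t + 9/16
L_2(t) = (t + 3)(t + 1)(t - 3) / [-16] = -(1/16)t^3 - (1/16)t^2 + (9/16)t + 9/16
L_3(t) = (t + 3)(t + 1)(t - 1) / [48] = (1/48)t^3 + (1/16)t^2 - (1/48)t - 1/16
P(t) = 6·L_0 + (-2)·L_1 + 0·L_2 + 9·L_3
  6·L_0(t) = -(1/8)t^3 + (3/8)t^2 + (1/8)t - 3/8
  (-2)·L_1(t) = -(1/8)t^3 + (1/8)t^2 + (9/8)t - 9/8
  0·L_2(t) = 0
  9·L_3(t) = (3/16)t^3 + (9/16)t^2 - (3/16)t - 9/16
Adding term by term: -(1/16)t^3 + (17/16)t^2 + (17/16)t - 33/16

P(t) = -(1/16)t^3 + (17/16)t^2 + (17/16)t - 33/16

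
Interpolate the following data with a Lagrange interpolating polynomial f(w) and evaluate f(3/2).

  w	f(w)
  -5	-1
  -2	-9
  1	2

409/72

L_0(3/2) = (7/2)·(1/2)/[(-3)·(-6)] = 7/72
L_1(3/2) = (13/2)·(1/2)/[(3)·(-3)] = -13/36
L_2(3/2) = (13/2)·(7/2)/[(6)·(3)] = 91/72
Sum: (-1)·(7/72) + (-9)·(-13/36) + 2·(91/72) = 409/72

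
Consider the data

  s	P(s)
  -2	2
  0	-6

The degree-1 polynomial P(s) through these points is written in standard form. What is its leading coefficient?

Build the Lagrange basis polynomials:
L_0(s) = s / [-2] = -(1/2)s
L_1(s) = (s + 2) / [2] = (1/2)s + 1
P(s) = 2·L_0 + (-6)·L_1
Only the coefficient of s is needed; take it from each L_i and combine:
2·(-1/2) + (-6)·(1/2) = -4

-4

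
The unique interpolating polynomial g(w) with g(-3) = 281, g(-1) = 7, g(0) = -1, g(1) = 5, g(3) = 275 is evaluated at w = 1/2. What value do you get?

Evaluate each Lagrange basis at w = 1/2:
L_0(1/2) = (3/2)·(1/2)·(-1/2)·(-5/2)/[(-2)·(-3)·(-4)·(-6)] = 5/768
L_1(1/2) = (7/2)·(1/2)·(-1/2)·(-5/2)/[(2)·(-1)·(-2)·(-4)] = -35/256
L_2(1/2) = (7/2)·(3/2)·(-1/2)·(-5/2)/[(3)·(1)·(-1)·(-3)] = 35/48
L_3(1/2) = (7/2)·(3/2)·(1/2)·(-5/2)/[(4)·(2)·(1)·(-2)] = 105/256
L_4(1/2) = (7/2)·(3/2)·(1/2)·(-1/2)/[(6)·(4)·(3)·(2)] = -7/768
Sum: 281·(5/768) + 7·(-35/256) + (-1)·(35/48) + 5·(105/256) + 275·(-7/768) = -5/16

-5/16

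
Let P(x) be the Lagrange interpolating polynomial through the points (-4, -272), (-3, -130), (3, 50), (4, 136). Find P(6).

518

Evaluate each Lagrange basis at x = 6:
L_0(6) = (9)·(3)·(2)/[(-1)·(-7)·(-8)] = -27/28
L_1(6) = (10)·(3)·(2)/[(1)·(-6)·(-7)] = 10/7
L_2(6) = (10)·(9)·(2)/[(7)·(6)·(-1)] = -30/7
L_3(6) = (10)·(9)·(3)/[(8)·(7)·(1)] = 135/28
Sum: (-272)·(-27/28) + (-130)·(10/7) + 50·(-30/7) + 136·(135/28) = 518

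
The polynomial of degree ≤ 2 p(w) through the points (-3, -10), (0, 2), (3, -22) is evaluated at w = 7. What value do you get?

-110

L_0(7) = (7)·(4)/[(-3)·(-6)] = 14/9
L_1(7) = (10)·(4)/[(3)·(-3)] = -40/9
L_2(7) = (10)·(7)/[(6)·(3)] = 35/9
Sum: (-10)·(14/9) + 2·(-40/9) + (-22)·(35/9) = -110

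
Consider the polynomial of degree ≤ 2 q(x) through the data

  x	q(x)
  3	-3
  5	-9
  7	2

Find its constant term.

303/8

Build the Lagrange basis polynomials:
L_0(x) = (x - 5)(x - 7) / [8] = (1/8)x^2 - (3/2)x + 35/8
L_1(x) = (x - 3)(x - 7) / [-4] = -(1/4)x^2 + (5/2)x - 21/4
L_2(x) = (x - 3)(x - 5) / [8] = (1/8)x^2 - x + 15/8
q(x) = (-3)·L_0 + (-9)·L_1 + 2·L_2
Only the constant term is needed; take it from each L_i and combine:
(-3)·(35/8) + (-9)·(-21/4) + 2·(15/8) = 303/8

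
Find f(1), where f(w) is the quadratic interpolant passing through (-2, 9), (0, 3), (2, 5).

3

Evaluate each Lagrange basis at w = 1:
L_0(1) = (1)·(-1)/[(-2)·(-4)] = -1/8
L_1(1) = (3)·(-1)/[(2)·(-2)] = 3/4
L_2(1) = (3)·(1)/[(4)·(2)] = 3/8
Sum: 9·(-1/8) + 3·(3/4) + 5·(3/8) = 3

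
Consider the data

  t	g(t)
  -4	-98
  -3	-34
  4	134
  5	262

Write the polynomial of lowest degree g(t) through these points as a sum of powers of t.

L_0(t) = (t + 3)(t - 4)(t - 5) / [-72] = -(1/72)t^3 + (1/12)t^2 + (7/72)t - 5/6
L_1(t) = (t + 4)(t - 4)(t - 5) / [56] = (1/56)t^3 - (5/56)t^2 - (2/7)t + 10/7
L_2(t) = (t + 4)(t + 3)(t - 5) / [-56] = -(1/56)t^3 - (1/28)t^2 + (23/56)t + 15/14
L_3(t) = (t + 4)(t + 3)(t - 4) / [72] = (1/72)t^3 + (1/24)t^2 - (2/9)t - 2/3
g(t) = (-98)·L_0 + (-34)·L_1 + 134·L_2 + 262·L_3
  (-98)·L_0(t) = (49/36)t^3 - (49/6)t^2 - (343/36)t + 245/3
  (-34)·L_1(t) = -(17/28)t^3 + (85/28)t^2 + (68/7)t - 340/7
  134·L_2(t) = -(67/28)t^3 - (67/14)t^2 + (1541/28)t + 1005/7
  262·L_3(t) = (131/36)t^3 + (131/12)t^2 - (524/9)t - 524/3
Adding term by term: 2t^3 + t^2 - 3t + 2

g(t) = 2t^3 + t^2 - 3t + 2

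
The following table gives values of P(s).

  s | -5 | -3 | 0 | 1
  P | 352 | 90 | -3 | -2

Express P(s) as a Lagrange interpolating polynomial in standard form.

L_0(s) = (s + 3)s(s - 1) / [-60] = -(1/60)s^3 - (1/30)s^2 + (1/20)s
L_1(s) = (s + 5)s(s - 1) / [24] = (1/24)s^3 + (1/6)s^2 - (5/24)s
L_2(s) = (s + 5)(s + 3)(s - 1) / [-15] = -(1/15)s^3 - (7/15)s^2 - (7/15)s + 1
L_3(s) = (s + 5)(s + 3)s / [24] = (1/24)s^3 + (1/3)s^2 + (5/8)s
P(s) = 352·L_0 + 90·L_1 + (-3)·L_2 + (-2)·L_3
  352·L_0(s) = -(88/15)s^3 - (176/15)s^2 + (88/5)s
  90·L_1(s) = (15/4)s^3 + 15s^2 - (75/4)s
  (-3)·L_2(s) = (1/5)s^3 + (7/5)s^2 + (7/5)s - 3
  (-2)·L_3(s) = -(1/12)s^3 - (2/3)s^2 - (5/4)s
Adding term by term: -2s^3 + 4s^2 - s - 3

P(s) = -2s^3 + 4s^2 - s - 3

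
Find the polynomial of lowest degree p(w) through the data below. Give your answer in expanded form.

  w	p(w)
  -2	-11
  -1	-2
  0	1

p(w) = -3w^2 + 1

Build the Lagrange basis polynomials:
L_0(w) = (w + 1)w / [2] = (1/2)w^2 + (1/2)w
L_1(w) = (w + 2)w / [-1] = -w^2 - 2w
L_2(w) = (w + 2)(w + 1) / [2] = (1/2)w^2 + (3/2)w + 1
p(w) = (-11)·L_0 + (-2)·L_1 + 1·L_2
  (-11)·L_0(w) = -(11/2)w^2 - (11/2)w
  (-2)·L_1(w) = 2w^2 + 4w
  1·L_2(w) = (1/2)w^2 + (3/2)w + 1
Adding term by term: -3w^2 + 1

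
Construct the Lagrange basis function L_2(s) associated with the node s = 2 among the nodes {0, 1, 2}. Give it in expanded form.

L_2(s) = (1/2)s^2 - (1/2)s

L_2(s) = s(s - 1) / [(2)·(1)]
       = (s^2 - s) / (2)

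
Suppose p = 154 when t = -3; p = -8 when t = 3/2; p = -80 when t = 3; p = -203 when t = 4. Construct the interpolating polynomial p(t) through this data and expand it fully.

Build the Lagrange basis polynomials:
L_0(t) = (t - 3/2)(t - 3)(t - 4) / [-189] = -(1/189)t^3 + (17/378)t^2 - (5/42)t + 2/21
L_1(t) = (t + 3)(t - 3)(t - 4) / [135/8] = (8/135)t^3 - (32/135)t^2 - (8/15)t + 32/15
L_2(t) = (t + 3)(t - 3/2)(t - 4) / [-9] = -(1/9)t^3 + (5/18)t^2 + (7/6)t - 2
L_3(t) = (t + 3)(t - 3/2)(t - 3) / [35/2] = (2/35)t^3 - (3/35)t^2 - (18/35)t + 27/35
p(t) = 154·L_0 + (-8)·L_1 + (-80)·L_2 + (-203)·L_3
  154·L_0(t) = -(22/27)t^3 + (187/27)t^2 - (55/3)t + 44/3
  (-8)·L_1(t) = -(64/135)t^3 + (256/135)t^2 + (64/15)t - 256/15
  (-80)·L_2(t) = (80/9)t^3 - (200/9)t^2 - (280/3)t + 160
  (-203)·L_3(t) = -(58/5)t^3 + (87/5)t^2 + (522/5)t - 783/5
Adding term by term: -4t^3 + 4t^2 - 3t + 1

p(t) = -4t^3 + 4t^2 - 3t + 1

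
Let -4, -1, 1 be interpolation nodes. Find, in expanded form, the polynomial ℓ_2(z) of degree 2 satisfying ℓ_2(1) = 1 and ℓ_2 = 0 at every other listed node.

ℓ_2(z) = (z + 4)(z + 1) / [(5)·(2)]
       = (z^2 + 5z + 4) / (10)

ℓ_2(z) = (1/10)z^2 + (1/2)z + 2/5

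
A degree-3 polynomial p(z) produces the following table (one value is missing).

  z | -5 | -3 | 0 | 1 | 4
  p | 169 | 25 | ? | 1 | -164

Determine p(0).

The 4 known values determine p uniquely (degree ≤ 3).
L_0(0) = (3)·(-1)·(-4)/[(-2)·(-6)·(-9)] = -1/9
L_1(0) = (5)·(-1)·(-4)/[(2)·(-4)·(-7)] = 5/14
L_2(0) = (5)·(3)·(-4)/[(6)·(4)·(-3)] = 5/6
L_3(0) = (5)·(3)·(-1)/[(9)·(7)·(3)] = -5/63
Sum: 169·(-1/9) + 25·(5/14) + 1·(5/6) + (-164)·(-5/63) = 4

4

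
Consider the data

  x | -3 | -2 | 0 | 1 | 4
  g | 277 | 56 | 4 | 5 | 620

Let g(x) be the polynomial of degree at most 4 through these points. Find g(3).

Evaluate each Lagrange basis at x = 3:
L_0(3) = (5)·(3)·(2)·(-1)/[(-1)·(-3)·(-4)·(-7)] = -5/14
L_1(3) = (6)·(3)·(2)·(-1)/[(1)·(-2)·(-3)·(-6)] = 1
L_2(3) = (6)·(5)·(2)·(-1)/[(3)·(2)·(-1)·(-4)] = -5/2
L_3(3) = (6)·(5)·(3)·(-1)/[(4)·(3)·(1)·(-3)] = 5/2
L_4(3) = (6)·(5)·(3)·(2)/[(7)·(6)·(4)·(3)] = 5/14
Sum: 277·(-5/14) + 56·(1) + 4·(-5/2) + 5·(5/2) + 620·(5/14) = 181

181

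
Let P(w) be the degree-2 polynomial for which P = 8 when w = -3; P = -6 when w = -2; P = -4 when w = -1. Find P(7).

588

Evaluate each Lagrange basis at w = 7:
L_0(7) = (9)·(8)/[(-1)·(-2)] = 36
L_1(7) = (10)·(8)/[(1)·(-1)] = -80
L_2(7) = (10)·(9)/[(2)·(1)] = 45
Sum: 8·(36) + (-6)·(-80) + (-4)·(45) = 588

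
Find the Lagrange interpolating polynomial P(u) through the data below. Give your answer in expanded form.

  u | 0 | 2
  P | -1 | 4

P(u) = (5/2)u - 1

Build the Lagrange basis polynomials:
L_0(u) = (u - 2) / [-2] = -(1/2)u + 1
L_1(u) = u / [2] = (1/2)u
P(u) = (-1)·L_0 + 4·L_1
  (-1)·L_0(u) = (1/2)u - 1
  4·L_1(u) = 2u
Adding term by term: (5/2)u - 1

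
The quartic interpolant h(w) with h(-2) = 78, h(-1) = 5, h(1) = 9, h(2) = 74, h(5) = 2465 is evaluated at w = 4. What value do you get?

L_0(4) = (5)·(3)·(2)·(-1)/[(-1)·(-3)·(-4)·(-7)] = -5/14
L_1(4) = (6)·(3)·(2)·(-1)/[(1)·(-2)·(-3)·(-6)] = 1
L_2(4) = (6)·(5)·(2)·(-1)/[(3)·(2)·(-1)·(-4)] = -5/2
L_3(4) = (6)·(5)·(3)·(-1)/[(4)·(3)·(1)·(-3)] = 5/2
L_4(4) = (6)·(5)·(3)·(2)/[(7)·(6)·(4)·(3)] = 5/14
Sum: 78·(-5/14) + 5·(1) + 9·(-5/2) + 74·(5/2) + 2465·(5/14) = 1020

1020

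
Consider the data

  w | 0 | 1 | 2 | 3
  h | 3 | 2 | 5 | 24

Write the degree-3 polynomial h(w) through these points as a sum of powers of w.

h(w) = 2w^3 - 4w^2 + w + 3

L_0(w) = (w - 1)(w - 2)(w - 3) / [-6] = -(1/6)w^3 + w^2 - (11/6)w + 1
L_1(w) = w(w - 2)(w - 3) / [2] = (1/2)w^3 - (5/2)w^2 + 3w
L_2(w) = w(w - 1)(w - 3) / [-2] = -(1/2)w^3 + 2w^2 - (3/2)w
L_3(w) = w(w - 1)(w - 2) / [6] = (1/6)w^3 - (1/2)w^2 + (1/3)w
h(w) = 3·L_0 + 2·L_1 + 5·L_2 + 24·L_3
  3·L_0(w) = -(1/2)w^3 + 3w^2 - (11/2)w + 3
  2·L_1(w) = w^3 - 5w^2 + 6w
  5·L_2(w) = -(5/2)w^3 + 10w^2 - (15/2)w
  24·L_3(w) = 4w^3 - 12w^2 + 8w
Adding term by term: 2w^3 - 4w^2 + w + 3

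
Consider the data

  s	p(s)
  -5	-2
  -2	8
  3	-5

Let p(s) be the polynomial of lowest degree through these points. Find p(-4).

Using Newton's divided-difference form:
p[-5,-2] = (8 - (-2)) / (-2 - (-5)) = 10/3
p[-2,3] = (-5 - 8) / (3 - (-2)) = -13/5
p[-5,-2,3] = (-13/5 - 10/3) / (3 - (-5)) = -89/120
p(-4) = -2 + (10/3)·(1) + (-89/120)·(1)·(-2) = 169/60

169/60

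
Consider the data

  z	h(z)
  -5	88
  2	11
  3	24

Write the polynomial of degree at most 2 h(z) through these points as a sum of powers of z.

L_0(z) = (z - 2)(z - 3) / [56] = (1/56)z^2 - (5/56)z + 3/28
L_1(z) = (z + 5)(z - 3) / [-7] = -(1/7)z^2 - (2/7)z + 15/7
L_2(z) = (z + 5)(z - 2) / [8] = (1/8)z^2 + (3/8)z - 5/4
h(z) = 88·L_0 + 11·L_1 + 24·L_2
  88·L_0(z) = (11/7)z^2 - (55/7)z + 66/7
  11·L_1(z) = -(11/7)z^2 - (22/7)z + 165/7
  24·L_2(z) = 3z^2 + 9z - 30
Adding term by term: 3z^2 - 2z + 3

h(z) = 3z^2 - 2z + 3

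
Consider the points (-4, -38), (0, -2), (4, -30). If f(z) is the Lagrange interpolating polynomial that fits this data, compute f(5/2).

-12

Evaluate each Lagrange basis at z = 5/2:
L_0(5/2) = (5/2)·(-3/2)/[(-4)·(-8)] = -15/128
L_1(5/2) = (13/2)·(-3/2)/[(4)·(-4)] = 39/64
L_2(5/2) = (13/2)·(5/2)/[(8)·(4)] = 65/128
Sum: (-38)·(-15/128) + (-2)·(39/64) + (-30)·(65/128) = -12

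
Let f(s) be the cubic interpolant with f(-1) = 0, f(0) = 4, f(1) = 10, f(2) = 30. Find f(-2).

-14

Evaluate each Lagrange basis at s = -2:
L_0(-2) = (-2)·(-3)·(-4)/[(-1)·(-2)·(-3)] = 4
L_1(-2) = (-1)·(-3)·(-4)/[(1)·(-1)·(-2)] = -6
L_2(-2) = (-1)·(-2)·(-4)/[(2)·(1)·(-1)] = 4
L_3(-2) = (-1)·(-2)·(-3)/[(3)·(2)·(1)] = -1
Sum: 0 + 4·(-6) + 10·(4) + 30·(-1) = -14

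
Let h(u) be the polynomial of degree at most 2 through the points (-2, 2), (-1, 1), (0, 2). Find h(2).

Evaluate each Lagrange basis at u = 2:
L_0(2) = (3)·(2)/[(-1)·(-2)] = 3
L_1(2) = (4)·(2)/[(1)·(-1)] = -8
L_2(2) = (4)·(3)/[(2)·(1)] = 6
Sum: 2·(3) + 1·(-8) + 2·(6) = 10

10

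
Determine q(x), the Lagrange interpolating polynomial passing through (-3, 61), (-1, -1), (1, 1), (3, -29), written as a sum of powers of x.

L_0(x) = (x + 1)(x - 1)(x - 3) / [-48] = -(1/48)x^3 + (1/16)x^2 + (1/48)x - 1/16
L_1(x) = (x + 3)(x - 1)(x - 3) / [16] = (1/16)x^3 - (1/16)x^2 - (9/16)x + 9/16
L_2(x) = (x + 3)(x + 1)(x - 3) / [-16] = -(1/16)x^3 - (1/16)x^2 + (9/16)x + 9/16
L_3(x) = (x + 3)(x + 1)(x - 1) / [48] = (1/48)x^3 + (1/16)x^2 - (1/48)x - 1/16
q(x) = 61·L_0 + (-1)·L_1 + 1·L_2 + (-29)·L_3
  61·L_0(x) = -(61/48)x^3 + (61/16)x^2 + (61/48)x - 61/16
  (-1)·L_1(x) = -(1/16)x^3 + (1/16)x^2 + (9/16)x - 9/16
  1·L_2(x) = -(1/16)x^3 - (1/16)x^2 + (9/16)x + 9/16
  (-29)·L_3(x) = -(29/48)x^3 - (29/16)x^2 + (29/48)x + 29/16
Adding term by term: -2x^3 + 2x^2 + 3x - 2

q(x) = -2x^3 + 2x^2 + 3x - 2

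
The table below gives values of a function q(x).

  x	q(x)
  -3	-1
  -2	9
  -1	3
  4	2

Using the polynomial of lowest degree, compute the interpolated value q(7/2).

Using Newton's divided-difference form:
q[-3,-2] = (9 - (-1)) / (-2 - (-3)) = 10
q[-2,-1] = (3 - 9) / (-1 - (-2)) = -6
q[-1,4] = (2 - 3) / (4 - (-1)) = -1/5
q[-3,-2,-1] = (-6 - 10) / (-1 - (-3)) = -8
q[-2,-1,4] = (-1/5 - (-6)) / (4 - (-2)) = 29/30
q[-3,-2,-1,4] = (29/30 - (-8)) / (4 - (-3)) = 269/210
q(7/2) = -1 + 10·(13/2) + (-8)·(13/2)·(11/2) + (269/210)·(13/2)·(11/2)·(9/2) = -8919/560

-8919/560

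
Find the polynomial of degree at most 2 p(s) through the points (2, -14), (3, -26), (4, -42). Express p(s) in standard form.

p(s) = -2s^2 - 2s - 2

Newton's divided differences:
p[2,3] = (-26 - (-14)) / (3 - 2) = -12
p[3,4] = (-42 - (-26)) / (4 - 3) = -16
p[2,3,4] = (-16 - (-12)) / (4 - 2) = -2
p(s) = -14 + (-12)·(s - 2) + (-2)·(s - 2)(s - 3)
Expanding: p(s) = -2s^2 - 2s - 2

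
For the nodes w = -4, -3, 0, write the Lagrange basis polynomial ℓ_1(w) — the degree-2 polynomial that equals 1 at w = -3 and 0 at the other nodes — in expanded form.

ℓ_1(w) = (w + 4)w / [(1)·(-3)]
       = (w^2 + 4w) / (-3)

ℓ_1(w) = -(1/3)w^2 - (4/3)w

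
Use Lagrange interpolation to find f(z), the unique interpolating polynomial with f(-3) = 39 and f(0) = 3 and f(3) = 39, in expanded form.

Build the Lagrange basis polynomials:
L_0(z) = z(z - 3) / [18] = (1/18)z^2 - (1/6)z
L_1(z) = (z + 3)(z - 3) / [-9] = -(1/9)z^2 + 1
L_2(z) = (z + 3)z / [18] = (1/18)z^2 + (1/6)z
f(z) = 39·L_0 + 3·L_1 + 39·L_2
  39·L_0(z) = (13/6)z^2 - (13/2)z
  3·L_1(z) = -(1/3)z^2 + 3
  39·L_2(z) = (13/6)z^2 + (13/2)z
Adding term by term: 4z^2 + 3

f(z) = 4z^2 + 3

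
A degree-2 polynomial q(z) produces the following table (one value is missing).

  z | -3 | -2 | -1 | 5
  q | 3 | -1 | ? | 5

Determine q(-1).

The 3 known values determine q uniquely (degree ≤ 2).
Evaluate each Lagrange basis at z = -1:
L_0(-1) = (1)·(-6)/[(-1)·(-8)] = -3/4
L_1(-1) = (2)·(-6)/[(1)·(-7)] = 12/7
L_2(-1) = (2)·(1)/[(8)·(7)] = 1/28
Sum: 3·(-3/4) + (-1)·(12/7) + 5·(1/28) = -53/14

-53/14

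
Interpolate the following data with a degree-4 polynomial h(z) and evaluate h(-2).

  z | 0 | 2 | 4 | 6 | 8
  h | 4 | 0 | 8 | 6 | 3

73

Using Newton's divided-difference form:
h[0,2] = (0 - 4) / (2 - 0) = -2
h[2,4] = (8 - 0) / (4 - 2) = 4
h[4,6] = (6 - 8) / (6 - 4) = -1
h[6,8] = (3 - 6) / (8 - 6) = -3/2
h[0,2,4] = (4 - (-2)) / (4 - 0) = 3/2
h[2,4,6] = (-1 - 4) / (6 - 2) = -5/4
h[4,6,8] = (-3/2 - (-1)) / (8 - 4) = -1/8
h[0,2,4,6] = (-5/4 - 3/2) / (6 - 0) = -11/24
h[2,4,6,8] = (-1/8 - (-5/4)) / (8 - 2) = 3/16
h[0,2,4,6,8] = (3/16 - (-11/24)) / (8 - 0) = 31/384
h(-2) = 4 + (-2)·(-2) + (3/2)·(-2)·(-4) + (-11/24)·(-2)·(-4)·(-6) + (31/384)·(-2)·(-4)·(-6)·(-8) = 73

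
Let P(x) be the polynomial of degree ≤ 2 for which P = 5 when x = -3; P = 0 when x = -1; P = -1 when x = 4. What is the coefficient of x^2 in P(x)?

23/70

L_0(x) = (x + 1)(x - 4) / [14] = (1/14)x^2 - (3/14)x - 2/7
L_1(x) = (x + 3)(x - 4) / [-10] = -(1/10)x^2 + (1/10)x + 6/5
L_2(x) = (x + 3)(x + 1) / [35] = (1/35)x^2 + (4/35)x + 3/35
P(x) = 5·L_0 + 0·L_1 + (-1)·L_2
Only the coefficient of x^2 is needed; take it from each L_i and combine:
5·(1/14) + 0·(-1/10) + (-1)·(1/35) = 23/70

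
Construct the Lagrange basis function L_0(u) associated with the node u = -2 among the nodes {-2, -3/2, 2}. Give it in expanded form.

L_0(u) = (u + 3/2)(u - 2) / [(-1/2)·(-4)]
       = (u^2 - (1/2)u - 3) / (2)

L_0(u) = (1/2)u^2 - (1/4)u - 3/2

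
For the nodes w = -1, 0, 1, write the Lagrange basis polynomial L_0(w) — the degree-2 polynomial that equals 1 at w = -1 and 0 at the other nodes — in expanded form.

L_0(w) = w(w - 1) / [(-1)·(-2)]
       = (w^2 - w) / (2)

L_0(w) = (1/2)w^2 - (1/2)w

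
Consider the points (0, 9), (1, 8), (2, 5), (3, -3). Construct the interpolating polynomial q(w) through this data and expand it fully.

q(w) = -(1/2)w^3 + (1/2)w^2 - w + 9

Newton's divided differences:
q[0,1] = (8 - 9) / (1 - 0) = -1
q[1,2] = (5 - 8) / (2 - 1) = -3
q[2,3] = (-3 - 5) / (3 - 2) = -8
q[0,1,2] = (-3 - (-1)) / (2 - 0) = -1
q[1,2,3] = (-8 - (-3)) / (3 - 1) = -5/2
q[0,1,2,3] = (-5/2 - (-1)) / (3 - 0) = -1/2
q(w) = 9 + (-1)·w + (-1)·w(w - 1) + (-1/2)·w(w - 1)(w - 2)
Expanding: q(w) = -(1/2)w^3 + (1/2)w^2 - w + 9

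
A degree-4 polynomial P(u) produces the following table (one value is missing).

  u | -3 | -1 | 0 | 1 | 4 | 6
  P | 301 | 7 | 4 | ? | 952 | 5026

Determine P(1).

The 5 known values determine P uniquely (degree ≤ 4).
Evaluate each Lagrange basis at u = 1:
L_0(1) = (2)·(1)·(-3)·(-5)/[(-2)·(-3)·(-7)·(-9)] = 5/63
L_1(1) = (4)·(1)·(-3)·(-5)/[(2)·(-1)·(-5)·(-7)] = -6/7
L_2(1) = (4)·(2)·(-3)·(-5)/[(3)·(1)·(-4)·(-6)] = 5/3
L_3(1) = (4)·(2)·(1)·(-5)/[(7)·(5)·(4)·(-2)] = 1/7
L_4(1) = (4)·(2)·(1)·(-3)/[(9)·(7)·(6)·(2)] = -2/63
Sum: 301·(5/63) + 7·(-6/7) + 4·(5/3) + 952·(1/7) + 5026·(-2/63) = 1

1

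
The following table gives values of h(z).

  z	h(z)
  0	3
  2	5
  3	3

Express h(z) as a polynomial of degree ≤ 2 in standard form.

h(z) = -z^2 + 3z + 3

L_0(z) = (z - 2)(z - 3) / [6] = (1/6)z^2 - (5/6)z + 1
L_1(z) = z(z - 3) / [-2] = -(1/2)z^2 + (3/2)z
L_2(z) = z(z - 2) / [3] = (1/3)z^2 - (2/3)z
h(z) = 3·L_0 + 5·L_1 + 3·L_2
  3·L_0(z) = (1/2)z^2 - (5/2)z + 3
  5·L_1(z) = -(5/2)z^2 + (15/2)z
  3·L_2(z) = z^2 - 2z
Adding term by term: -z^2 + 3z + 3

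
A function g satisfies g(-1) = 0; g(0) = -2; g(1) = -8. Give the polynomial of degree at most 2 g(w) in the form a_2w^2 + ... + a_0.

Build the Lagrange basis polynomials:
L_0(w) = w(w - 1) / [2] = (1/2)w^2 - (1/2)w
L_1(w) = (w + 1)(w - 1) / [-1] = -w^2 + 1
L_2(w) = (w + 1)w / [2] = (1/2)w^2 + (1/2)w
g(w) = 0·L_0 + (-2)·L_1 + (-8)·L_2
  0·L_0(w) = 0
  (-2)·L_1(w) = 2w^2 - 2
  (-8)·L_2(w) = -4w^2 - 4w
Adding term by term: -2w^2 - 4w - 2

g(w) = -2w^2 - 4w - 2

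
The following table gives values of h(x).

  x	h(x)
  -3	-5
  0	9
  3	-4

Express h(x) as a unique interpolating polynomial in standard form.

h(x) = -(3/2)x^2 + (1/6)x + 9

L_0(x) = x(x - 3) / [18] = (1/18)x^2 - (1/6)x
L_1(x) = (x + 3)(x - 3) / [-9] = -(1/9)x^2 + 1
L_2(x) = (x + 3)x / [18] = (1/18)x^2 + (1/6)x
h(x) = (-5)·L_0 + 9·L_1 + (-4)·L_2
  (-5)·L_0(x) = -(5/18)x^2 + (5/6)x
  9·L_1(x) = -x^2 + 9
  (-4)·L_2(x) = -(2/9)x^2 - (2/3)x
Adding term by term: -(3/2)x^2 + (1/6)x + 9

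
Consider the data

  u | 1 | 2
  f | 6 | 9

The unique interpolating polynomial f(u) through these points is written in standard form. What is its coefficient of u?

L_0(u) = (u - 2) / [-1] = -u + 2
L_1(u) = (u - 1) / [1] = u - 1
f(u) = 6·L_0 + 9·L_1
Only the coefficient of u is needed; take it from each L_i and combine:
6·(-1) + 9·(1) = 3

3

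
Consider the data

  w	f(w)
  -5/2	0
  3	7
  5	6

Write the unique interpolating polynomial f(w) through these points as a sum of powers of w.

Newton's divided differences:
f[-5/2,3] = (7 - 0) / (3 - (-5/2)) = 14/11
f[3,5] = (6 - 7) / (5 - 3) = -1/2
f[-5/2,3,5] = (-1/2 - 14/11) / (5 - (-5/2)) = -13/55
f(w) = (14/11)·(w + 5/2) + (-13/55)·(w + 5/2)(w - 3)
Expanding: f(w) = -(13/55)w^2 + (153/110)w + 109/22

f(w) = -(13/55)w^2 + (153/110)w + 109/22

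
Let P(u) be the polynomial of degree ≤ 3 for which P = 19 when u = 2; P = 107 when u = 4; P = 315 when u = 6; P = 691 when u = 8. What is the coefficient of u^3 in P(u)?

1

The leading coefficient equals the top divided difference P[2,4,6,8].
P[2,4] = (107 - 19) / (4 - 2) = 44
P[4,6] = (315 - 107) / (6 - 4) = 104
P[6,8] = (691 - 315) / (8 - 6) = 188
P[2,4,6] = (104 - 44) / (6 - 2) = 15
P[4,6,8] = (188 - 104) / (8 - 4) = 21
P[2,4,6,8] = (21 - 15) / (8 - 2) = 1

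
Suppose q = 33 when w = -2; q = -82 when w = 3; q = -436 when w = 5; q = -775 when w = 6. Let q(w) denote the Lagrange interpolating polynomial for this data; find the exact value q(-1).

2

Evaluate each Lagrange basis at w = -1:
L_0(-1) = (-4)·(-6)·(-7)/[(-5)·(-7)·(-8)] = 3/5
L_1(-1) = (1)·(-6)·(-7)/[(5)·(-2)·(-3)] = 7/5
L_2(-1) = (1)·(-4)·(-7)/[(7)·(2)·(-1)] = -2
L_3(-1) = (1)·(-4)·(-6)/[(8)·(3)·(1)] = 1
Sum: 33·(3/5) + (-82)·(7/5) + (-436)·(-2) + (-775)·(1) = 2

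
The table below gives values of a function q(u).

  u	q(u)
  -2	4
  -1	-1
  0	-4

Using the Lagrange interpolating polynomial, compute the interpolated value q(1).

Evaluate each Lagrange basis at u = 1:
L_0(1) = (2)·(1)/[(-1)·(-2)] = 1
L_1(1) = (3)·(1)/[(1)·(-1)] = -3
L_2(1) = (3)·(2)/[(2)·(1)] = 3
Sum: 4·(1) + (-1)·(-3) + (-4)·(3) = -5

-5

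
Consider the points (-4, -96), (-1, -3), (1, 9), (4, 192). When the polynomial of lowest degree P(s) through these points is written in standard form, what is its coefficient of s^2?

L_0(s) = (s + 1)(s - 1)(s - 4) / [-120] = -(1/120)s^3 + (1/30)s^2 + (1/120)s - 1/30
L_1(s) = (s + 4)(s - 1)(s - 4) / [30] = (1/30)s^3 - (1/30)s^2 - (8/15)s + 8/15
L_2(s) = (s + 4)(s + 1)(s - 4) / [-30] = -(1/30)s^3 - (1/30)s^2 + (8/15)s + 8/15
L_3(s) = (s + 4)(s + 1)(s - 1) / [120] = (1/120)s^3 + (1/30)s^2 - (1/120)s - 1/30
P(s) = (-96)·L_0 + (-3)·L_1 + 9·L_2 + 192·L_3
Only the coefficient of s^2 is needed; take it from each L_i and combine:
(-96)·(1/30) + (-3)·(-1/30) + 9·(-1/30) + 192·(1/30) = 3

3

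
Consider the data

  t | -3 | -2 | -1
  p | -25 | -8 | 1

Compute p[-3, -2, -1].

p[-3,-2] = (-8 - (-25)) / (-2 - (-3)) = 17
p[-2,-1] = (1 - (-8)) / (-1 - (-2)) = 9
p[-3,-2,-1] = (9 - 17) / (-1 - (-3)) = -4

-4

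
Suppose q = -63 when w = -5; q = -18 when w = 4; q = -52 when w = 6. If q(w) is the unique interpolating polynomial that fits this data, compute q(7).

-75

Evaluate each Lagrange basis at w = 7:
L_0(7) = (3)·(1)/[(-9)·(-11)] = 1/33
L_1(7) = (12)·(1)/[(9)·(-2)] = -2/3
L_2(7) = (12)·(3)/[(11)·(2)] = 18/11
Sum: (-63)·(1/33) + (-18)·(-2/3) + (-52)·(18/11) = -75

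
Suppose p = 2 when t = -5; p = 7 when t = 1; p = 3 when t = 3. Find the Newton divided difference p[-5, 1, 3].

p[-5,1] = (7 - 2) / (1 - (-5)) = 5/6
p[1,3] = (3 - 7) / (3 - 1) = -2
p[-5,1,3] = (-2 - 5/6) / (3 - (-5)) = -17/48

-17/48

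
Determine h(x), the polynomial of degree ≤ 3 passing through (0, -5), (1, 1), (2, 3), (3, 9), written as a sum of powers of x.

h(x) = (4/3)x^3 - 6x^2 + (32/3)x - 5

L_0(x) = (x - 1)(x - 2)(x - 3) / [-6] = -(1/6)x^3 + x^2 - (11/6)x + 1
L_1(x) = x(x - 2)(x - 3) / [2] = (1/2)x^3 - (5/2)x^2 + 3x
L_2(x) = x(x - 1)(x - 3) / [-2] = -(1/2)x^3 + 2x^2 - (3/2)x
L_3(x) = x(x - 1)(x - 2) / [6] = (1/6)x^3 - (1/2)x^2 + (1/3)x
h(x) = (-5)·L_0 + 1·L_1 + 3·L_2 + 9·L_3
  (-5)·L_0(x) = (5/6)x^3 - 5x^2 + (55/6)x - 5
  1·L_1(x) = (1/2)x^3 - (5/2)x^2 + 3x
  3·L_2(x) = -(3/2)x^3 + 6x^2 - (9/2)x
  9·L_3(x) = (3/2)x^3 - (9/2)x^2 + 3x
Adding term by term: (4/3)x^3 - 6x^2 + (32/3)x - 5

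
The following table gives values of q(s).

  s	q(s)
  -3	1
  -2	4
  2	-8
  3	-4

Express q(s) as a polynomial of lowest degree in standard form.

Newton's divided differences:
q[-3,-2] = (4 - 1) / (-2 - (-3)) = 3
q[-2,2] = (-8 - 4) / (2 - (-2)) = -3
q[2,3] = (-4 - (-8)) / (3 - 2) = 4
q[-3,-2,2] = (-3 - 3) / (2 - (-3)) = -6/5
q[-2,2,3] = (4 - (-3)) / (3 - (-2)) = 7/5
q[-3,-2,2,3] = (7/5 - (-6/5)) / (3 - (-3)) = 13/30
q(s) = 1 + 3·(s + 3) + (-6/5)·(s + 3)(s + 2) + (13/30)·(s + 3)(s + 2)(s - 2)
Expanding: q(s) = (13/30)s^3 + (1/10)s^2 - (71/15)s - 12/5

q(s) = (13/30)s^3 + (1/10)s^2 - (71/15)s - 12/5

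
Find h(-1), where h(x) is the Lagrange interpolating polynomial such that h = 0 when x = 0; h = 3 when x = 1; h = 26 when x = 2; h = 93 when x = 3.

Evaluate each Lagrange basis at x = -1:
L_0(-1) = (-2)·(-3)·(-4)/[(-1)·(-2)·(-3)] = 4
L_1(-1) = (-1)·(-3)·(-4)/[(1)·(-1)·(-2)] = -6
L_2(-1) = (-1)·(-2)·(-4)/[(2)·(1)·(-1)] = 4
L_3(-1) = (-1)·(-2)·(-3)/[(3)·(2)·(1)] = -1
Sum: 0 + 3·(-6) + 26·(4) + 93·(-1) = -7

-7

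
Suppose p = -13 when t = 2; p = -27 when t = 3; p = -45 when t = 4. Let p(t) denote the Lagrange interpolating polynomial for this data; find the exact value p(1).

Evaluate each Lagrange basis at t = 1:
L_0(1) = (-2)·(-3)/[(-1)·(-2)] = 3
L_1(1) = (-1)·(-3)/[(1)·(-1)] = -3
L_2(1) = (-1)·(-2)/[(2)·(1)] = 1
Sum: (-13)·(3) + (-27)·(-3) + (-45)·(1) = -3

-3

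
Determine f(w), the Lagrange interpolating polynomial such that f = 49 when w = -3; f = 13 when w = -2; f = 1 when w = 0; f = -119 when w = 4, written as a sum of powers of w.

f(w) = -2w^3 + 2w + 1

Build the Lagrange basis polynomials:
L_0(w) = (w + 2)w(w - 4) / [-21] = -(1/21)w^3 + (2/21)w^2 + (8/21)w
L_1(w) = (w + 3)w(w - 4) / [12] = (1/12)w^3 - (1/12)w^2 - w
L_2(w) = (w + 3)(w + 2)(w - 4) / [-24] = -(1/24)w^3 - (1/24)w^2 + (7/12)w + 1
L_3(w) = (w + 3)(w + 2)w / [168] = (1/168)w^3 + (5/168)w^2 + (1/28)w
f(w) = 49·L_0 + 13·L_1 + 1·L_2 + (-119)·L_3
  49·L_0(w) = -(7/3)w^3 + (14/3)w^2 + (56/3)w
  13·L_1(w) = (13/12)w^3 - (13/12)w^2 - 13w
  1·L_2(w) = -(1/24)w^3 - (1/24)w^2 + (7/12)w + 1
  (-119)·L_3(w) = -(17/24)w^3 - (85/24)w^2 - (17/4)w
Adding term by term: -2w^3 + 2w + 1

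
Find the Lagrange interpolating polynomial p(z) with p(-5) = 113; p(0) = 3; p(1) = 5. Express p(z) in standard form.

p(z) = 4z^2 - 2z + 3

L_0(z) = z(z - 1) / [30] = (1/30)z^2 - (1/30)z
L_1(z) = (z + 5)(z - 1) / [-5] = -(1/5)z^2 - (4/5)z + 1
L_2(z) = (z + 5)z / [6] = (1/6)z^2 + (5/6)z
p(z) = 113·L_0 + 3·L_1 + 5·L_2
  113·L_0(z) = (113/30)z^2 - (113/30)z
  3·L_1(z) = -(3/5)z^2 - (12/5)z + 3
  5·L_2(z) = (5/6)z^2 + (25/6)z
Adding term by term: 4z^2 - 2z + 3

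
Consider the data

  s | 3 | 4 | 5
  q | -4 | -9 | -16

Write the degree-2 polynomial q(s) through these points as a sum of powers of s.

q(s) = -s^2 + 2s - 1

Build the Lagrange basis polynomials:
L_0(s) = (s - 4)(s - 5) / [2] = (1/2)s^2 - (9/2)s + 10
L_1(s) = (s - 3)(s - 5) / [-1] = -s^2 + 8s - 15
L_2(s) = (s - 3)(s - 4) / [2] = (1/2)s^2 - (7/2)s + 6
q(s) = (-4)·L_0 + (-9)·L_1 + (-16)·L_2
  (-4)·L_0(s) = -2s^2 + 18s - 40
  (-9)·L_1(s) = 9s^2 - 72s + 135
  (-16)·L_2(s) = -8s^2 + 56s - 96
Adding term by term: -s^2 + 2s - 1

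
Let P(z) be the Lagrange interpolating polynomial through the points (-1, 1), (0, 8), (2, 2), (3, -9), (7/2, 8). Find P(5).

L_0(5) = (5)·(3)·(2)·(3/2)/[(-1)·(-3)·(-4)·(-9/2)] = 5/6
L_1(5) = (6)·(3)·(2)·(3/2)/[(1)·(-2)·(-3)·(-7/2)] = -18/7
L_2(5) = (6)·(5)·(2)·(3/2)/[(3)·(2)·(-1)·(-3/2)] = 10
L_3(5) = (6)·(5)·(3)·(3/2)/[(4)·(3)·(1)·(-1/2)] = -45/2
L_4(5) = (6)·(5)·(3)·(2)/[(9/2)·(7/2)·(3/2)·(1/2)] = 320/21
Sum: 1·(5/6) + 8·(-18/7) + 2·(10) + (-9)·(-45/2) + 8·(320/21) = 974/3

974/3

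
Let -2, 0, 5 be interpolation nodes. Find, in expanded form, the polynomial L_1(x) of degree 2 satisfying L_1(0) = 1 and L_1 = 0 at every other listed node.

L_1(x) = -(1/10)x^2 + (3/10)x + 1

L_1(x) = (x + 2)(x - 5) / [(2)·(-5)]
       = (x^2 - 3x - 10) / (-10)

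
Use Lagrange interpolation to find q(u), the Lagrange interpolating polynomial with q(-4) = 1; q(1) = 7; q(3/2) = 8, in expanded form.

Build the Lagrange basis polynomials:
L_0(u) = (u - 1)(u - 3/2) / [55/2] = (2/55)u^2 - (1/11)u + 3/55
L_1(u) = (u + 4)(u - 3/2) / [-5/2] = -(2/5)u^2 - u + 12/5
L_2(u) = (u + 4)(u - 1) / [11/4] = (4/11)u^2 + (12/11)u - 16/11
q(u) = 1·L_0 + 7·L_1 + 8·L_2
  1·L_0(u) = (2/55)u^2 - (1/11)u + 3/55
  7·L_1(u) = -(14/5)u^2 - 7u + 84/5
  8·L_2(u) = (32/11)u^2 + (96/11)u - 128/11
Adding term by term: (8/55)u^2 + (18/11)u + 287/55

q(u) = (8/55)u^2 + (18/11)u + 287/55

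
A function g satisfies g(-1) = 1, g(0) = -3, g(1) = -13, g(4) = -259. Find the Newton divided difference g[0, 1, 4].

g[0,1] = (-13 - (-3)) / (1 - 0) = -10
g[1,4] = (-259 - (-13)) / (4 - 1) = -82
g[0,1,4] = (-82 - (-10)) / (4 - 0) = -18

-18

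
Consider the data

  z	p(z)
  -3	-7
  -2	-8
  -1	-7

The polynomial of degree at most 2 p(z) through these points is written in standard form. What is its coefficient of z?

Build the Lagrange basis polynomials:
L_0(z) = (z + 2)(z + 1) / [2] = (1/2)z^2 + (3/2)z + 1
L_1(z) = (z + 3)(z + 1) / [-1] = -z^2 - 4z - 3
L_2(z) = (z + 3)(z + 2) / [2] = (1/2)z^2 + (5/2)z + 3
p(z) = (-7)·L_0 + (-8)·L_1 + (-7)·L_2
Only the coefficient of z is needed; take it from each L_i and combine:
(-7)·(3/2) + (-8)·(-4) + (-7)·(5/2) = 4

4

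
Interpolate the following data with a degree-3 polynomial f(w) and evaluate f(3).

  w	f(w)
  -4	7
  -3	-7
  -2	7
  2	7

-91

Evaluate each Lagrange basis at w = 3:
L_0(3) = (6)·(5)·(1)/[(-1)·(-2)·(-6)] = -5/2
L_1(3) = (7)·(5)·(1)/[(1)·(-1)·(-5)] = 7
L_2(3) = (7)·(6)·(1)/[(2)·(1)·(-4)] = -21/4
L_3(3) = (7)·(6)·(5)/[(6)·(5)·(4)] = 7/4
Sum: 7·(-5/2) + (-7)·(7) + 7·(-21/4) + 7·(7/4) = -91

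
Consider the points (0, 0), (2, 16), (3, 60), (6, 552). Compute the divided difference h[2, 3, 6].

h[2,3] = (60 - 16) / (3 - 2) = 44
h[3,6] = (552 - 60) / (6 - 3) = 164
h[2,3,6] = (164 - 44) / (6 - 2) = 30

30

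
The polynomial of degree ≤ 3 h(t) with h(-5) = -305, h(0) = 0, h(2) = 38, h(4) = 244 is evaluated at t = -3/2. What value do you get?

Using Newton's divided-difference form:
h[-5,0] = (0 - (-305)) / (0 - (-5)) = 61
h[0,2] = (38 - 0) / (2 - 0) = 19
h[2,4] = (244 - 38) / (4 - 2) = 103
h[-5,0,2] = (19 - 61) / (2 - (-5)) = -6
h[0,2,4] = (103 - 19) / (4 - 0) = 21
h[-5,0,2,4] = (21 - (-6)) / (4 - (-5)) = 3
h(-3/2) = -305 + 61·(7/2) + (-6)·(7/2)·(-3/2) + 3·(7/2)·(-3/2)·(-7/2) = -39/8

-39/8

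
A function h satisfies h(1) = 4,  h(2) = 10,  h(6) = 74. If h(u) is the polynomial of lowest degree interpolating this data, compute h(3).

Using Newton's divided-difference form:
h[1,2] = (10 - 4) / (2 - 1) = 6
h[2,6] = (74 - 10) / (6 - 2) = 16
h[1,2,6] = (16 - 6) / (6 - 1) = 2
h(3) = 4 + 6·(2) + 2·(2)·(1) = 20

20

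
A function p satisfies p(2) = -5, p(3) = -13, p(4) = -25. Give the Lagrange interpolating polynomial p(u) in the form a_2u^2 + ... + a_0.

p(u) = -2u^2 + 2u - 1

Build the Lagrange basis polynomials:
L_0(u) = (u - 3)(u - 4) / [2] = (1/2)u^2 - (7/2)u + 6
L_1(u) = (u - 2)(u - 4) / [-1] = -u^2 + 6u - 8
L_2(u) = (u - 2)(u - 3) / [2] = (1/2)u^2 - (5/2)u + 3
p(u) = (-5)·L_0 + (-13)·L_1 + (-25)·L_2
  (-5)·L_0(u) = -(5/2)u^2 + (35/2)u - 30
  (-13)·L_1(u) = 13u^2 - 78u + 104
  (-25)·L_2(u) = -(25/2)u^2 + (125/2)u - 75
Adding term by term: -2u^2 + 2u - 1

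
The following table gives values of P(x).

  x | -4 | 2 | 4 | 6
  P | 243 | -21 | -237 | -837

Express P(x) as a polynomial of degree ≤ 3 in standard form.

P(x) = -4x^3 + 4x + 3

Build the Lagrange basis polynomials:
L_0(x) = (x - 2)(x - 4)(x - 6) / [-480] = -(1/480)x^3 + (1/40)x^2 - (11/120)x + 1/10
L_1(x) = (x + 4)(x - 4)(x - 6) / [48] = (1/48)x^3 - (1/8)x^2 - (1/3)x + 2
L_2(x) = (x + 4)(x - 2)(x - 6) / [-32] = -(1/32)x^3 + (1/8)x^2 + (5/8)x - 3/2
L_3(x) = (x + 4)(x - 2)(x - 4) / [80] = (1/80)x^3 - (1/40)x^2 - (1/5)x + 2/5
P(x) = 243·L_0 + (-21)·L_1 + (-237)·L_2 + (-837)·L_3
  243·L_0(x) = -(81/160)x^3 + (243/40)x^2 - (891/40)x + 243/10
  (-21)·L_1(x) = -(7/16)x^3 + (21/8)x^2 + 7x - 42
  (-237)·L_2(x) = (237/32)x^3 - (237/8)x^2 - (1185/8)x + 711/2
  (-837)·L_3(x) = -(837/80)x^3 + (837/40)x^2 + (837/5)x - 1674/5
Adding term by term: -4x^3 + 4x + 3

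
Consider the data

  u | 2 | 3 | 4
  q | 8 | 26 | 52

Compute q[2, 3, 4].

q[2,3] = (26 - 8) / (3 - 2) = 18
q[3,4] = (52 - 26) / (4 - 3) = 26
q[2,3,4] = (26 - 18) / (4 - 2) = 4

4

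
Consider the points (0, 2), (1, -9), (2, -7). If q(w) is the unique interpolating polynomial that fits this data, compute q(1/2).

-41/8

Using Newton's divided-difference form:
q[0,1] = (-9 - 2) / (1 - 0) = -11
q[1,2] = (-7 - (-9)) / (2 - 1) = 2
q[0,1,2] = (2 - (-11)) / (2 - 0) = 13/2
q(1/2) = 2 + (-11)·(1/2) + (13/2)·(1/2)·(-1/2) = -41/8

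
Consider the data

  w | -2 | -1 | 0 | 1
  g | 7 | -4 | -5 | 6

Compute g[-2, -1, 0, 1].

g[-2,-1] = (-4 - 7) / (-1 - (-2)) = -11
g[-1,0] = (-5 - (-4)) / (0 - (-1)) = -1
g[0,1] = (6 - (-5)) / (1 - 0) = 11
g[-2,-1,0] = (-1 - (-11)) / (0 - (-2)) = 5
g[-1,0,1] = (11 - (-1)) / (1 - (-1)) = 6
g[-2,-1,0,1] = (6 - 5) / (1 - (-2)) = 1/3

1/3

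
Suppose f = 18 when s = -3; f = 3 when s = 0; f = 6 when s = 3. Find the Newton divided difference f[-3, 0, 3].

1

f[-3,0] = (3 - 18) / (0 - (-3)) = -5
f[0,3] = (6 - 3) / (3 - 0) = 1
f[-3,0,3] = (1 - (-5)) / (3 - (-3)) = 1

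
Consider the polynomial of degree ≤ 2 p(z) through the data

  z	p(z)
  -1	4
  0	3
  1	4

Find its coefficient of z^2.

1

The leading coefficient equals the top divided difference p[-1,0,1].
p[-1,0] = (3 - 4) / (0 - (-1)) = -1
p[0,1] = (4 - 3) / (1 - 0) = 1
p[-1,0,1] = (1 - (-1)) / (1 - (-1)) = 1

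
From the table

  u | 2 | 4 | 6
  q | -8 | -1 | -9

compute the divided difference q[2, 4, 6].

q[2,4] = (-1 - (-8)) / (4 - 2) = 7/2
q[4,6] = (-9 - (-1)) / (6 - 4) = -4
q[2,4,6] = (-4 - 7/2) / (6 - 2) = -15/8

-15/8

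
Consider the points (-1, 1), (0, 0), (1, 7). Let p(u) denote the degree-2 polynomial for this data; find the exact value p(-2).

10

L_0(-2) = (-2)·(-3)/[(-1)·(-2)] = 3
L_1(-2) = (-1)·(-3)/[(1)·(-1)] = -3
L_2(-2) = (-1)·(-2)/[(2)·(1)] = 1
Sum: 1·(3) + 0 + 7·(1) = 10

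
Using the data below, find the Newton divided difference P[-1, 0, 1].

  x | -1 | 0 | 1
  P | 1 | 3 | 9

2

P[-1,0] = (3 - 1) / (0 - (-1)) = 2
P[0,1] = (9 - 3) / (1 - 0) = 6
P[-1,0,1] = (6 - 2) / (1 - (-1)) = 2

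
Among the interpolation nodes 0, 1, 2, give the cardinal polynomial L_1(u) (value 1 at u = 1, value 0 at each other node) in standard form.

L_1(u) = -u^2 + 2u

L_1(u) = u(u - 2) / [(1)·(-1)]
       = (u^2 - 2u) / (-1)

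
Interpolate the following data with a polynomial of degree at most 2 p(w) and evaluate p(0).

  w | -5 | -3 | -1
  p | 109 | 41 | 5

-1

Evaluate each Lagrange basis at w = 0:
L_0(0) = (3)·(1)/[(-2)·(-4)] = 3/8
L_1(0) = (5)·(1)/[(2)·(-2)] = -5/4
L_2(0) = (5)·(3)/[(4)·(2)] = 15/8
Sum: 109·(3/8) + 41·(-5/4) + 5·(15/8) = -1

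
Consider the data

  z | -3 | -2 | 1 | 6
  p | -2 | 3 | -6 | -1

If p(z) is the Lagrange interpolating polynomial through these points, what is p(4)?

Evaluate each Lagrange basis at z = 4:
L_0(4) = (6)·(3)·(-2)/[(-1)·(-4)·(-9)] = 1
L_1(4) = (7)·(3)·(-2)/[(1)·(-3)·(-8)] = -7/4
L_2(4) = (7)·(6)·(-2)/[(4)·(3)·(-5)] = 7/5
L_3(4) = (7)·(6)·(3)/[(9)·(8)·(5)] = 7/20
Sum: (-2)·(1) + 3·(-7/4) + (-6)·(7/5) + (-1)·(7/20) = -16

-16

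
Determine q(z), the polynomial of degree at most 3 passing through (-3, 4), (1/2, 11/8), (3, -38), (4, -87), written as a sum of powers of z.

q(z) = -z^3 - 2z^2 + 2z + 1

Newton's divided differences:
q[-3,1/2] = (11/8 - 4) / (1/2 - (-3)) = -3/4
q[1/2,3] = (-38 - 11/8) / (3 - 1/2) = -63/4
q[3,4] = (-87 - (-38)) / (4 - 3) = -49
q[-3,1/2,3] = (-63/4 - (-3/4)) / (3 - (-3)) = -5/2
q[1/2,3,4] = (-49 - (-63/4)) / (4 - 1/2) = -19/2
q[-3,1/2,3,4] = (-19/2 - (-5/2)) / (4 - (-3)) = -1
q(z) = 4 + (-3/4)·(z + 3) + (-5/2)·(z + 3)(z - 1/2) + (-1)·(z + 3)(z - 1/2)(z - 3)
Expanding: q(z) = -z^3 - 2z^2 + 2z + 1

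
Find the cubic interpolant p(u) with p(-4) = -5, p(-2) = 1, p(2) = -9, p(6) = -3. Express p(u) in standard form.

p(u) = (17/120)u^3 - (7/20)u^2 - (46/15)u - 13/5

Build the Lagrange basis polynomials:
L_0(u) = (u + 2)(u - 2)(u - 6) / [-120] = -(1/120)u^3 + (1/20)u^2 + (1/30)u - 1/5
L_1(u) = (u + 4)(u - 2)(u - 6) / [64] = (1/64)u^3 - (1/16)u^2 - (5/16)u + 3/4
L_2(u) = (u + 4)(u + 2)(u - 6) / [-96] = -(1/96)u^3 + (7/24)u + 1/2
L_3(u) = (u + 4)(u + 2)(u - 2) / [320] = (1/320)u^3 + (1/80)u^2 - (1/80)u - 1/20
p(u) = (-5)·L_0 + 1·L_1 + (-9)·L_2 + (-3)·L_3
  (-5)·L_0(u) = (1/24)u^3 - (1/4)u^2 - (1/6)u + 1
  1·L_1(u) = (1/64)u^3 - (1/16)u^2 - (5/16)u + 3/4
  (-9)·L_2(u) = (3/32)u^3 - (21/8)u - 9/2
  (-3)·L_3(u) = -(3/320)u^3 - (3/80)u^2 + (3/80)u + 3/20
Adding term by term: (17/120)u^3 - (7/20)u^2 - (46/15)u - 13/5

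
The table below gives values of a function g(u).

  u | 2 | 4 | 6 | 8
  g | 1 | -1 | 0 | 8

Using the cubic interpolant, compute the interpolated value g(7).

Evaluate each Lagrange basis at u = 7:
L_0(7) = (3)·(1)·(-1)/[(-2)·(-4)·(-6)] = 1/16
L_1(7) = (5)·(1)·(-1)/[(2)·(-2)·(-4)] = -5/16
L_2(7) = (5)·(3)·(-1)/[(4)·(2)·(-2)] = 15/16
L_3(7) = (5)·(3)·(1)/[(6)·(4)·(2)] = 5/16
Sum: 1·(1/16) + (-1)·(-5/16) + 0 + 8·(5/16) = 23/8

23/8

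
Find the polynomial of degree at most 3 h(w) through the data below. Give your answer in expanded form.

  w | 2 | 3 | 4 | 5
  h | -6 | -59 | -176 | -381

h(w) = -4w^3 + 4w^2 + 3w + 4

Newton's divided differences:
h[2,3] = (-59 - (-6)) / (3 - 2) = -53
h[3,4] = (-176 - (-59)) / (4 - 3) = -117
h[4,5] = (-381 - (-176)) / (5 - 4) = -205
h[2,3,4] = (-117 - (-53)) / (4 - 2) = -32
h[3,4,5] = (-205 - (-117)) / (5 - 3) = -44
h[2,3,4,5] = (-44 - (-32)) / (5 - 2) = -4
h(w) = -6 + (-53)·(w - 2) + (-32)·(w - 2)(w - 3) + (-4)·(w - 2)(w - 3)(w - 4)
Expanding: h(w) = -4w^3 + 4w^2 + 3w + 4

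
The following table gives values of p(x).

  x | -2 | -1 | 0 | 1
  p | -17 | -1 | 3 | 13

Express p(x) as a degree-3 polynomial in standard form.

Build the Lagrange basis polynomials:
L_0(x) = (x + 1)x(x - 1) / [-6] = -(1/6)x^3 + (1/6)x
L_1(x) = (x + 2)x(x - 1) / [2] = (1/2)x^3 + (1/2)x^2 - x
L_2(x) = (x + 2)(x + 1)(x - 1) / [-2] = -(1/2)x^3 - x^2 + (1/2)x + 1
L_3(x) = (x + 2)(x + 1)x / [6] = (1/6)x^3 + (1/2)x^2 + (1/3)x
p(x) = (-17)·L_0 + (-1)·L_1 + 3·L_2 + 13·L_3
  (-17)·L_0(x) = (17/6)x^3 - (17/6)x
  (-1)·L_1(x) = -(1/2)x^3 - (1/2)x^2 + x
  3·L_2(x) = -(3/2)x^3 - 3x^2 + (3/2)x + 3
  13·L_3(x) = (13/6)x^3 + (13/2)x^2 + (13/3)x
Adding term by term: 3x^3 + 3x^2 + 4x + 3

p(x) = 3x^3 + 3x^2 + 4x + 3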